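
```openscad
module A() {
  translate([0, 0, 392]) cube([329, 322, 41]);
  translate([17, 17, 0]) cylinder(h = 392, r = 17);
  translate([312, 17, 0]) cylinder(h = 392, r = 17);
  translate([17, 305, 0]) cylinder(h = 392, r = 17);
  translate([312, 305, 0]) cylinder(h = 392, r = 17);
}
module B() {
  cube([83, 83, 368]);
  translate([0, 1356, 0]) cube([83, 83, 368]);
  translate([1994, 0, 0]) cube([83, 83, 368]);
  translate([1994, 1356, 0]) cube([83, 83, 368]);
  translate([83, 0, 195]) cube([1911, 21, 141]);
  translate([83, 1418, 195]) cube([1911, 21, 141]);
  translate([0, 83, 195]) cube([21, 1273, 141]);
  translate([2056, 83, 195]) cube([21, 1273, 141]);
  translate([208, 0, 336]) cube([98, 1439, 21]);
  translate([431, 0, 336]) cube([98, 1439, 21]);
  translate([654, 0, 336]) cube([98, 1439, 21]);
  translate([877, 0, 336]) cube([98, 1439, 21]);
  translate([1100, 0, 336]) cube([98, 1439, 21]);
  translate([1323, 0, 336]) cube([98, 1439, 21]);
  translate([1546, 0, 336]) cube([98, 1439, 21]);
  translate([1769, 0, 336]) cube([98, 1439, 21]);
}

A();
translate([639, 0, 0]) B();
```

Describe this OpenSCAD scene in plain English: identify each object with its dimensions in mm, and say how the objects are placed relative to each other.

A is a simple wooden stool: a rectangular seat 329 mm (x) by 322 mm (y), 41 mm thick, top face at z = 433 mm, on four round legs, each 34 mm in diameter. The legs rest on z = 0, each leg's axis is inset half a diameter from the nearest pair of seat edges (so the leg's bounding box is flush with the corner).

B is a bed frame 2077 mm long (x) by 1439 mm wide (y). Four 83×83 mm corner posts, 368 mm tall, at the corners of the footprint. Four rails of 21 mm thickness and 141 mm height run between adjacent posts with their undersides at z = 195 mm, their outer faces flush with the outside of the frame (the two x-running rails run between the posts' inner faces; the two y-running rails run between the posts' inner faces). 8 slats, each 98 mm wide (x) and 21 mm thick, lie across the top of the two x-running rails, running the full 1439 mm width of the frame in y; the slats are evenly spaced along x between the inner faces of the end posts with equal gaps (rounded down to the nearest mm) at the −x end and between each pair — any rounding remainder accumulates at the +x end.

The bed frame is on the floor beside the stool on its +x side.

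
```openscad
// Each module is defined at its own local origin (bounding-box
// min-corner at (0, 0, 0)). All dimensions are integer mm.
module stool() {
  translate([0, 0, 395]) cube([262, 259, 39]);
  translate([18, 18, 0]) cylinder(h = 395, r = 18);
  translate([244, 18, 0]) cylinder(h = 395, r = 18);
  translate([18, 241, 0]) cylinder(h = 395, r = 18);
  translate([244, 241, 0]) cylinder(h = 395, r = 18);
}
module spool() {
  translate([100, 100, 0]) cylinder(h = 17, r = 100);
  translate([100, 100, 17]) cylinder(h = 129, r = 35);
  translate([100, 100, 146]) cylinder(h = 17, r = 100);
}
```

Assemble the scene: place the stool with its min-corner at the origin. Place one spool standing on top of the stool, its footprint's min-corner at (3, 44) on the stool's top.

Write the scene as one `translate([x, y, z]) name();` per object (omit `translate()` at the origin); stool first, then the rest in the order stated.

stool();
translate([3, 44, 434]) spool();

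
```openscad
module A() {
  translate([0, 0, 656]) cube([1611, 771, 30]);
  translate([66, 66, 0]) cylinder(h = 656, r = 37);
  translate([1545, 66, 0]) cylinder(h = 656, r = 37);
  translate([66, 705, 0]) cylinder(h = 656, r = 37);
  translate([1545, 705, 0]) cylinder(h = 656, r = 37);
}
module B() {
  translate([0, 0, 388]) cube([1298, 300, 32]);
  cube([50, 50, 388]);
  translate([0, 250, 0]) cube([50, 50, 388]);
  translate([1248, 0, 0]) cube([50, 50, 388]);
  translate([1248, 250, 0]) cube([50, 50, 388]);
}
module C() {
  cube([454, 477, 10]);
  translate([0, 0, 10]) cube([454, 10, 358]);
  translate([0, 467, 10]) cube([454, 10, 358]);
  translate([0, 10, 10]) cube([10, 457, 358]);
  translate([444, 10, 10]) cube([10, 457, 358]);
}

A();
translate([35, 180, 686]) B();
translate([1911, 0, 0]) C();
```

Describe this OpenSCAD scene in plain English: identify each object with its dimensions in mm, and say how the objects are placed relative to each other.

A is a table with a 1611×771 mm rectangular top, 30 mm thick, top surface at z = 686 mm, supported by four round legs of 74 mm diameter, each leg's bounding box inset 29 mm from the nearest pair of top edges, running from the floor.

B is a long wooden bench with a 1298 mm (x) × 300 mm (y) seat, 32 mm thick, its top surface 420 mm above the floor. Four 50 mm square legs at the seat corners, flush with the edges, run from z = 0 to the seat underside.

C is an open storage box with external size 454×477×368 mm and wall thickness 10 mm (the base is also 10 mm thick). The base covers the whole footprint; the four walls stand on the base, with the y-facing walls full-width and the x-facing walls fitting between their inner faces.

The bench is on top of the table. The open box is on the floor beside the table on its +x side.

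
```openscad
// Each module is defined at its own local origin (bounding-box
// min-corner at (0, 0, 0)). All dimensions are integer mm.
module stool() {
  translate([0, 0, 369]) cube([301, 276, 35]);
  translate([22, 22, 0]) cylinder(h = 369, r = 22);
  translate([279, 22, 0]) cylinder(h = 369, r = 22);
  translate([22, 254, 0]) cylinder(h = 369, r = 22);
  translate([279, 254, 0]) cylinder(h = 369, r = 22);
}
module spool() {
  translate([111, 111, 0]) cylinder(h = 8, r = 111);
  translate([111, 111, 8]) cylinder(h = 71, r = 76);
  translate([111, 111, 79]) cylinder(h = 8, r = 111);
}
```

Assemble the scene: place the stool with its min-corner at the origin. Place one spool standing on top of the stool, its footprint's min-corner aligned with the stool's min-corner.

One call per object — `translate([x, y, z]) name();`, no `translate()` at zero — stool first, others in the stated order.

stool();
translate([0, 0, 404]) spool();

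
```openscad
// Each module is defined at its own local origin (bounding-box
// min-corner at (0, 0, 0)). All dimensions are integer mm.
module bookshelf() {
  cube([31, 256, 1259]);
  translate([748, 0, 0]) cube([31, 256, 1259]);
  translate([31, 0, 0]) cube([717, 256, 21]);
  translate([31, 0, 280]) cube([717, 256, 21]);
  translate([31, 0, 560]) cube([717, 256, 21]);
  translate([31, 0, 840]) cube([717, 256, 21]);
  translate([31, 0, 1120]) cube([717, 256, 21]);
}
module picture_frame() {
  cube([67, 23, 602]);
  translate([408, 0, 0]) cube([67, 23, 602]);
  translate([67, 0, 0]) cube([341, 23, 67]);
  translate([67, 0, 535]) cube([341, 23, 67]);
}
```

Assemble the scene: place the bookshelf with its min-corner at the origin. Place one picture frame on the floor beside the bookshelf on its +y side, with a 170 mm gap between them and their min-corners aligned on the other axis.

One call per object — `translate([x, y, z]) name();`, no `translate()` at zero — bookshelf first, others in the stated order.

bookshelf();
translate([0, 426, 0]) picture_frame();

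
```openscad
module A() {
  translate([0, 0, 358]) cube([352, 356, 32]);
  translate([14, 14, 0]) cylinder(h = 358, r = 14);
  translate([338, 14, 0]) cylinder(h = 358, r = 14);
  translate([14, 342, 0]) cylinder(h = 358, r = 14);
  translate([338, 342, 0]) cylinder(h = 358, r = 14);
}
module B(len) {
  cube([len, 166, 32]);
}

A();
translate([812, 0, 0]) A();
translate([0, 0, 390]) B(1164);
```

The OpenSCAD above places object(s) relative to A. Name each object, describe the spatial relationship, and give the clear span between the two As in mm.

A is a stool. B is a beam. A beam spans the tops of two stools. The clear span between the two stools is 460 mm.

Second stool starts at x = 812; first ends at x = 352; clear span = 812 − 352 = 460 mm.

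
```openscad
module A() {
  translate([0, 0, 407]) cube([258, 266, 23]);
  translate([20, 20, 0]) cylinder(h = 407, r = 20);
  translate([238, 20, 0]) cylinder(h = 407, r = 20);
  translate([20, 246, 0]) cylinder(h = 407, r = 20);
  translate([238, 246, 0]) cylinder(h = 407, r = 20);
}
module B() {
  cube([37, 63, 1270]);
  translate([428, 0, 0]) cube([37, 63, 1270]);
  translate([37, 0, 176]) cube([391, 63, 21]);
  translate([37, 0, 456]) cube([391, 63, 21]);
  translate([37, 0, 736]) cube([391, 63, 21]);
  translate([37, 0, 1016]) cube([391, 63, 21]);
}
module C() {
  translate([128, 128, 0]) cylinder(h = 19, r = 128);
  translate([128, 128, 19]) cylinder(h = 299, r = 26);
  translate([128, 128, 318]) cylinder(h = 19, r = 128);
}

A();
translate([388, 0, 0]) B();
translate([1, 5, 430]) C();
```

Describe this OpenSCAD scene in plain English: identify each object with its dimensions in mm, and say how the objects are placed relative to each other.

A is a four-legged stool. The seat is 258×266 mm, 23 mm thick, top at z = 430 mm. It stands on four round legs, each 40 mm in diameter, from z = 0 to the seat underside, each leg's axis is inset half a diameter from the nearest pair of seat edges (so the leg's bounding box is flush with the corner).

B is a straight ladder. Two 37×63 mm vertical rails, 1270 mm tall, stand 465 mm apart (outside-to-outside) with their front faces coplanar on the −y side. 4 rungs, each 63 mm deep and 21 mm tall, span between the inner faces of the rails, front faces flush with the rails. The lowest rung's underside is at z = 176 mm and rungs are spaced 280 mm apart (underside to underside).

C is a spool: two coaxial disc flanges of radius 128 mm and thickness 19 mm, joined by a core cylinder of radius 26 mm and height 299 mm. The lower flange rests on z = 0 and the three cylinders share a vertical axis.

The ladder is on the floor beside the stool on its +x side. The spool is on top of the stool, centred.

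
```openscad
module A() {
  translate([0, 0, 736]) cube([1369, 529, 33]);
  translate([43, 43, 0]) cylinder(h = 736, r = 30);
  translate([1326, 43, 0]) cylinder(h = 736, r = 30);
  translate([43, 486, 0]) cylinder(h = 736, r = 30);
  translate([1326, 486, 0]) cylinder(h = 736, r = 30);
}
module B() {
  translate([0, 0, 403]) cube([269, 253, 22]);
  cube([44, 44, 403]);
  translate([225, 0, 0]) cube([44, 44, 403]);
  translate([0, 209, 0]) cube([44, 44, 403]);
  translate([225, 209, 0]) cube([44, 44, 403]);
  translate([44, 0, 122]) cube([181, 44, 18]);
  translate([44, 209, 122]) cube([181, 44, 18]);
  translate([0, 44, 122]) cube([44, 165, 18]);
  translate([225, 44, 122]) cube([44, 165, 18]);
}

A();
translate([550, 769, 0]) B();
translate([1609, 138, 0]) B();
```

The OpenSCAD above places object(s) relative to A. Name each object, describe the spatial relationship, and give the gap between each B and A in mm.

A is a table. B is a stool. Two stools sit around the table at the +y, +x sides. The gap between each stool and the table is 240 mm.

Each stool's nearest face is 240 mm from the table's bounding box.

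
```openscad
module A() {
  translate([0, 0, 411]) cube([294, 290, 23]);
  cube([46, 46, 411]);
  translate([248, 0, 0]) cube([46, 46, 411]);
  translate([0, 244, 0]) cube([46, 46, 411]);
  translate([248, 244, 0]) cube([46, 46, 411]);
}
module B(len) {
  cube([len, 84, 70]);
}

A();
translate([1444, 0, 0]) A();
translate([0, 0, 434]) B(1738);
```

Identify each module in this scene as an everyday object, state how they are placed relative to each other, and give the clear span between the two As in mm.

A is a stool. B is a beam. A beam spans the tops of two stools. The clear span between the two stools is 1150 mm.

Second stool starts at x = 1444; first ends at x = 294; clear span = 1444 − 294 = 1150 mm.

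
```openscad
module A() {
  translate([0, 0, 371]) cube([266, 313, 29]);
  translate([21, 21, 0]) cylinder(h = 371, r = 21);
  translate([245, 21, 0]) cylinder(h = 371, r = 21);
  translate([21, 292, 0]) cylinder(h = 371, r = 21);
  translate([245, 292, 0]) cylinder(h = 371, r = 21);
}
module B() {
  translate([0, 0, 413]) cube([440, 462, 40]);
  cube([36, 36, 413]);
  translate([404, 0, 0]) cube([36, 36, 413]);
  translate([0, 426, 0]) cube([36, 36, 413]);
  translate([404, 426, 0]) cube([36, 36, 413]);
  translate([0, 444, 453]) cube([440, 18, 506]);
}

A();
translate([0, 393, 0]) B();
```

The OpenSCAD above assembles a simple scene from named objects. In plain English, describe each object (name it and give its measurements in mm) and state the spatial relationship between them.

A is a simple wooden stool: a rectangular seat 266 mm (x) by 313 mm (y), 29 mm thick, top face at z = 400 mm, on four round legs, each 42 mm in diameter. The legs rest on z = 0, each leg's axis is inset half a diameter from the nearest pair of seat edges (so the leg's bounding box is flush with the corner).

B is a chair. The seat is a 440×462×40 mm slab with its top at z = 453 mm, on four 36×36 mm corner legs (flush with the seat edges, standing on z = 0). A flat backrest 18 mm thick, 506 mm tall, spans the full seat width and rises from the seat top along its +y edge, rear face flush with the rear of the seat.

The chair is on the floor beside the stool on its +y side.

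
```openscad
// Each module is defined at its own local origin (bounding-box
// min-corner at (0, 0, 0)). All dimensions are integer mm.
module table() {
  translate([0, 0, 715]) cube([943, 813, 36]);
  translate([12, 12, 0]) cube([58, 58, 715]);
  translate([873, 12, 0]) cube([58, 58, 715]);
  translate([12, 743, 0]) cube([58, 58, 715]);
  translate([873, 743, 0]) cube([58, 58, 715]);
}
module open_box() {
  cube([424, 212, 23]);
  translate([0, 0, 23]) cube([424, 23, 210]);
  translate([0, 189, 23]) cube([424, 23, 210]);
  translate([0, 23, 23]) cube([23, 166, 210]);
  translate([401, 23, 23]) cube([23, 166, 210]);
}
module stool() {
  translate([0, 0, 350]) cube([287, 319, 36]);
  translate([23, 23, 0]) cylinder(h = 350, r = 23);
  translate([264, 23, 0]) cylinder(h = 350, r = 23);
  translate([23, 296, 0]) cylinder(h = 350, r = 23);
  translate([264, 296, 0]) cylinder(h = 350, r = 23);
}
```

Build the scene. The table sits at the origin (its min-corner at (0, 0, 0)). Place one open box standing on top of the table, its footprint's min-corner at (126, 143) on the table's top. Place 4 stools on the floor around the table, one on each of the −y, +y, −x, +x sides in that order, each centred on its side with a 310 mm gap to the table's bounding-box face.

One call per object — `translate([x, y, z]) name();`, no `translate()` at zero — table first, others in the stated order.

table();
translate([126, 143, 751]) open_box();
translate([328, -629, 0]) stool();
translate([328, 1123, 0]) stool();
translate([-597, 247, 0]) stool();
translate([1253, 247, 0]) stool();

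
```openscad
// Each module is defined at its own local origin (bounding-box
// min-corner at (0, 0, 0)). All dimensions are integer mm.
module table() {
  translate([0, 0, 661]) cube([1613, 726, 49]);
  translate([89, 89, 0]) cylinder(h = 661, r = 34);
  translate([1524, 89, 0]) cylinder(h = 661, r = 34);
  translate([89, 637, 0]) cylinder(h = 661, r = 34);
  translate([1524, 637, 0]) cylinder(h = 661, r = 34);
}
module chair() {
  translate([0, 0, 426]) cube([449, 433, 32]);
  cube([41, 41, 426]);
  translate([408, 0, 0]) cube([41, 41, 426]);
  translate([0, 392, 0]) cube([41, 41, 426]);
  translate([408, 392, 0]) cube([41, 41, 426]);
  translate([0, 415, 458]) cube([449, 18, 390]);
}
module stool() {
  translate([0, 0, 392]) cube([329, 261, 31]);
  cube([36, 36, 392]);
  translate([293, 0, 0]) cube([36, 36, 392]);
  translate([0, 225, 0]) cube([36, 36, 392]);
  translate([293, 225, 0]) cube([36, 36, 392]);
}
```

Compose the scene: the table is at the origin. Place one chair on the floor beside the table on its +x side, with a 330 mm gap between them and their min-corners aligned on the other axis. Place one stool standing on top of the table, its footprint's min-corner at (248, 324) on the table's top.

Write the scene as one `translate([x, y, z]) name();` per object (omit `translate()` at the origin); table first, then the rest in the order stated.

table();
translate([1943, 0, 0]) chair();
translate([248, 324, 710]) stool();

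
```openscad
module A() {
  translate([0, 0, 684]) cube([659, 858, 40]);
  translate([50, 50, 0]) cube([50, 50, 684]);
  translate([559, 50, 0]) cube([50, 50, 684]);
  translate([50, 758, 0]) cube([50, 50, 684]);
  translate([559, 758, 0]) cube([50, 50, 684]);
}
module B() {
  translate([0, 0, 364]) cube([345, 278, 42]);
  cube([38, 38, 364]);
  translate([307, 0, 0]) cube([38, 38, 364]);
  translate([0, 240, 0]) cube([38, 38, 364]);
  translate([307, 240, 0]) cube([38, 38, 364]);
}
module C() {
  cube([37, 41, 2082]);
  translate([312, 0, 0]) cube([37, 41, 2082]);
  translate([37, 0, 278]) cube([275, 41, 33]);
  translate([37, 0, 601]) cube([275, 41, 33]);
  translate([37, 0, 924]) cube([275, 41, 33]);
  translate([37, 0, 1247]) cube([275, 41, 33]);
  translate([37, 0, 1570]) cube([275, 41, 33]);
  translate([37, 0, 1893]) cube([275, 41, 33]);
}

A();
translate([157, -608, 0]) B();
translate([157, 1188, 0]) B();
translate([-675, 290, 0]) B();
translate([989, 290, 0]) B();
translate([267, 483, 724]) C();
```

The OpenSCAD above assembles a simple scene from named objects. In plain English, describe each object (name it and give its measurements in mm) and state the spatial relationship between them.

A is a rectangular dining table. The top is 659×858×40 mm with its upper surface at z = 724 mm. It stands on four 50×50 mm square legs, each inset 50 mm from the nearest pair of top edges, running from the floor to the underside of the top.

B is a four-legged stool. The seat is 345×278 mm, 42 mm thick, top at z = 406 mm. It stands on four square legs, each 38×38 mm in cross-section, from z = 0 to the seat underside, each flush with a corner of the seat.

C is a straight ladder. Two 37×41 mm vertical rails, 2082 mm tall, stand 349 mm apart (outside-to-outside) with their front faces coplanar on the −y side. 6 rungs, each 41 mm deep and 33 mm tall, span between the inner faces of the rails, front faces flush with the rails. The lowest rung's underside is at z = 278 mm and rungs are spaced 323 mm apart (underside to underside).

Four stools sit around the table at the −y, +y, −x, +x sides. The ladder is on top of the table.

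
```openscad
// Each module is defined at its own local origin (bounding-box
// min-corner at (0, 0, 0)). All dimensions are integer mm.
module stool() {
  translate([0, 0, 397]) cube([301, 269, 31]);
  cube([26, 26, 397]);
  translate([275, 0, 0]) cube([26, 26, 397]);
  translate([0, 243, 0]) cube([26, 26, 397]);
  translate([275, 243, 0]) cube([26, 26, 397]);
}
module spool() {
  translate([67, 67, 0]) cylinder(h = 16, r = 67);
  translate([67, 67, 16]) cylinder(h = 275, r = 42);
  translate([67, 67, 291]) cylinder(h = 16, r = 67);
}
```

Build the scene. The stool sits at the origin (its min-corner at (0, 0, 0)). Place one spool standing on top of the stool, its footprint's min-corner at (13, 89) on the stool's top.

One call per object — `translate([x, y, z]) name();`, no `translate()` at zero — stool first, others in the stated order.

stool();
translate([13, 89, 428]) spool();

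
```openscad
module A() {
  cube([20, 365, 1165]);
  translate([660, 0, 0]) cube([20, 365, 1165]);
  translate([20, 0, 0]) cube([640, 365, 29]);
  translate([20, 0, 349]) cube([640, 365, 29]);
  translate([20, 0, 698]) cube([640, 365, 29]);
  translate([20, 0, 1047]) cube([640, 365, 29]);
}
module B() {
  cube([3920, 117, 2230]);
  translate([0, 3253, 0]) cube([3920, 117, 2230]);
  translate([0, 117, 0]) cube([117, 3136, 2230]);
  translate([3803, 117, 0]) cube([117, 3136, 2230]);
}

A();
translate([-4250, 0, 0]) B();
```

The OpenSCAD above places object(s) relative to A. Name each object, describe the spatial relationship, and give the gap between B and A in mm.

The house frame's nearest face is 330 mm from the bookshelf's −x face.

A is a bookshelf. B is a house frame. The house frame is on the floor beside the bookshelf on its −x side. The gap between the house frame and the bookshelf is 330 mm.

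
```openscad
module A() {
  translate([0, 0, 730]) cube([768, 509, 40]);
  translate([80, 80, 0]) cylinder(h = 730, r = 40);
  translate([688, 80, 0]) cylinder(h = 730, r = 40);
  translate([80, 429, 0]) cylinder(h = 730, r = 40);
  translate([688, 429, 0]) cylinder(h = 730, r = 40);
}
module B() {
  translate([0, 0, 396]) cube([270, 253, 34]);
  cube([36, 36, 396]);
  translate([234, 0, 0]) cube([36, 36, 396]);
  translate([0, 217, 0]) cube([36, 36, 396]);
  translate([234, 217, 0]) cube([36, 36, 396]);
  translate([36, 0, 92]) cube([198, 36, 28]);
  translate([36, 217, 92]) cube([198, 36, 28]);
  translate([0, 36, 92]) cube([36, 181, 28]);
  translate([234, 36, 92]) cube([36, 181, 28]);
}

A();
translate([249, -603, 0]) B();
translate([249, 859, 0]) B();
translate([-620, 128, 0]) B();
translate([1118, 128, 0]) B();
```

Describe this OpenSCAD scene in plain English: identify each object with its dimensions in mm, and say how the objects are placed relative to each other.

A is a rectangular dining table. The top is 768×509×40 mm with its upper surface at z = 770 mm. It stands on four round legs of 80 mm diameter, each leg's bounding box inset 40 mm from the nearest pair of top edges, running from the floor to the underside of the top.

B is a four-legged stool. The seat is a 270×253×34 mm slab whose top surface is at z = 430 mm; four square legs, each 36×36 mm in cross-section, run from the floor (z = 0) to the underside of the seat, each flush with a corner of the seat. Four stretchers, 36 mm wide and 28 mm tall, connect adjacent legs with their undersides at z = 92 mm, each running between the inner faces of the legs it joins and aligned with the legs' outer faces on the other axis.

Four stools sit around the table at the −y, +y, −x, +x sides.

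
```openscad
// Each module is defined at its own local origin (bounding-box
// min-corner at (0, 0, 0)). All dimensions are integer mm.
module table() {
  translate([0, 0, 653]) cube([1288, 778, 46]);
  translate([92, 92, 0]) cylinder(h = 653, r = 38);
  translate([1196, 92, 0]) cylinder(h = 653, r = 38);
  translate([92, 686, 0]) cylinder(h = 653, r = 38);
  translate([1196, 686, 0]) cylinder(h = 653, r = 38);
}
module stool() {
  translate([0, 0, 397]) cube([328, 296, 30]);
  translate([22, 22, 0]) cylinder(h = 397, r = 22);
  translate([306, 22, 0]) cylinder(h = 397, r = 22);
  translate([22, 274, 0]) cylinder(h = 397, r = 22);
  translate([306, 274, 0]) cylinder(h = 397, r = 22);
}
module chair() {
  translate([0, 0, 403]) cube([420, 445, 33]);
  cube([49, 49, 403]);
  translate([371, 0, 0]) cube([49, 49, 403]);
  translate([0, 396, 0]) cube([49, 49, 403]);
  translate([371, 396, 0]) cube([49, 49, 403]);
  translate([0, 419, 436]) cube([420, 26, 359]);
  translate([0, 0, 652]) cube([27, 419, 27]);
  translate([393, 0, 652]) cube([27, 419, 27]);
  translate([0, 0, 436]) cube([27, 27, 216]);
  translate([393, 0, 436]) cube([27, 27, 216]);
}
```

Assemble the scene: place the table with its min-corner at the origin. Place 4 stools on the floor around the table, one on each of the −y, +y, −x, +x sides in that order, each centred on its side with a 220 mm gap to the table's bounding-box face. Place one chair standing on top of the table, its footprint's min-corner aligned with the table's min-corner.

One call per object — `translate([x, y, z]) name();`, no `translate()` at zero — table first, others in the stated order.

table();
translate([480, -516, 0]) stool();
translate([480, 998, 0]) stool();
translate([-548, 241, 0]) stool();
translate([1508, 241, 0]) stool();
translate([0, 0, 699]) chair();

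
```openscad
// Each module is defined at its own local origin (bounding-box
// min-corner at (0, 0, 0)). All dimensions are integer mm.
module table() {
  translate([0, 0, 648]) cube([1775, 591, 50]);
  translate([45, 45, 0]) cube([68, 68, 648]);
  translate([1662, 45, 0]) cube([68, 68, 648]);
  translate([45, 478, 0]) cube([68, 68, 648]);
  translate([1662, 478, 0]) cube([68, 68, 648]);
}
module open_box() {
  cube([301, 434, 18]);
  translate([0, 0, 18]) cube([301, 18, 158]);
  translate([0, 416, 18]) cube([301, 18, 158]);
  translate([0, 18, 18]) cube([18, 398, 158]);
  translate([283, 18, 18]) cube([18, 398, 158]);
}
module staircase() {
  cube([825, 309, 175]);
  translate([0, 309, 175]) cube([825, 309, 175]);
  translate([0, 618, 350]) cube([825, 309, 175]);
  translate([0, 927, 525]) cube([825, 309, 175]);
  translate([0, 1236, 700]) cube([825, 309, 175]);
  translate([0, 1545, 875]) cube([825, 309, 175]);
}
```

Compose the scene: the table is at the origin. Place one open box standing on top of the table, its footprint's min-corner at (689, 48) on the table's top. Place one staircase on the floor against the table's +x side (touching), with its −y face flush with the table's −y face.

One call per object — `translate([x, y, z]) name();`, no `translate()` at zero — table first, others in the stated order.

table();
translate([689, 48, 698]) open_box();
translate([1775, 0, 0]) staircase();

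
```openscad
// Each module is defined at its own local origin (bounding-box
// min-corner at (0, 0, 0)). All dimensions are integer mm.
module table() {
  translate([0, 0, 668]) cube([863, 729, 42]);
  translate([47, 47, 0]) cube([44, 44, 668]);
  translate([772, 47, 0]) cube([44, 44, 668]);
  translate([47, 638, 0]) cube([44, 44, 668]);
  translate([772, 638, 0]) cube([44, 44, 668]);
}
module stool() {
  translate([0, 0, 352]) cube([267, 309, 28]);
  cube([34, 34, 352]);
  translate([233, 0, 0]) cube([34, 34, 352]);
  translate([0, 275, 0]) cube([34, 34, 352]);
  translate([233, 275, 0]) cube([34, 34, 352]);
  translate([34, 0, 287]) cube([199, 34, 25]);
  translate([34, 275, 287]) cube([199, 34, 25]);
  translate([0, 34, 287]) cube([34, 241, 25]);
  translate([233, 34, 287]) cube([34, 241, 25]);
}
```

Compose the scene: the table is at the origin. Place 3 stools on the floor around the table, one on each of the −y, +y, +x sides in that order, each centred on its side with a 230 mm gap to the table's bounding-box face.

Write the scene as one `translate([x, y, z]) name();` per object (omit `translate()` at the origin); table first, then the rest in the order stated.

table();
translate([298, -539, 0]) stool();
translate([298, 959, 0]) stool();
translate([1093, 210, 0]) stool();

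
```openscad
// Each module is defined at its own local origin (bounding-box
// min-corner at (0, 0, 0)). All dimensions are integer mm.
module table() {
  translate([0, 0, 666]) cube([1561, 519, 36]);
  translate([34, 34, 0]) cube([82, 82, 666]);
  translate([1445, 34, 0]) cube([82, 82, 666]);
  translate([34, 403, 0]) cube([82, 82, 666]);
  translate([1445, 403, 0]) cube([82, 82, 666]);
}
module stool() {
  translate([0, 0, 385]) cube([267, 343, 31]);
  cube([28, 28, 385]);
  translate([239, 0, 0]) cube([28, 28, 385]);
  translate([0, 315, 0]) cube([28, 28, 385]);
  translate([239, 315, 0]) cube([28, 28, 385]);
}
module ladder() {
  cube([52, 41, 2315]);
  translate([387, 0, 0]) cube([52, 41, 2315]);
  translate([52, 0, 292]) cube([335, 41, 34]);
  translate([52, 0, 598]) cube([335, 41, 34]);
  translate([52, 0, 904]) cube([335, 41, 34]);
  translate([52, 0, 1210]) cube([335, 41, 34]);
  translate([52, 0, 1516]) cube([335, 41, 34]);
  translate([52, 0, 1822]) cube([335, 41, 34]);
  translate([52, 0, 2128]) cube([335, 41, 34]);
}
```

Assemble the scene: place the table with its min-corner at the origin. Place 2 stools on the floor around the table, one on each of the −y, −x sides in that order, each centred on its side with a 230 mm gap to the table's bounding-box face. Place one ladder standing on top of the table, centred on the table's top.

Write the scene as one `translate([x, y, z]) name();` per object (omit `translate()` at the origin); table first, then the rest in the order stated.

table();
translate([647, -573, 0]) stool();
translate([-497, 88, 0]) stool();
translate([561, 239, 702]) ladder();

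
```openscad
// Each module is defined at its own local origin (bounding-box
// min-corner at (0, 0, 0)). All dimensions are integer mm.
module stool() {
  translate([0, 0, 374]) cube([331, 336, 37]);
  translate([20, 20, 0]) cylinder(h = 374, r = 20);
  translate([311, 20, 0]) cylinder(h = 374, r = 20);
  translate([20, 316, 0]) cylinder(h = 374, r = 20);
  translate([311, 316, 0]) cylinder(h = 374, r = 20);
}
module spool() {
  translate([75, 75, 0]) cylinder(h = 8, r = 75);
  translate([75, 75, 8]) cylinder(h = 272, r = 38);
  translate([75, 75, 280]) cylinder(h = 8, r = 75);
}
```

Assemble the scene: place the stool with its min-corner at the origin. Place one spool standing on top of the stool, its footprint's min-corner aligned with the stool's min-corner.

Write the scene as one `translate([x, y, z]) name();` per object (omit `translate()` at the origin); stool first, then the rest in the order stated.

stool();
translate([0, 0, 411]) spool();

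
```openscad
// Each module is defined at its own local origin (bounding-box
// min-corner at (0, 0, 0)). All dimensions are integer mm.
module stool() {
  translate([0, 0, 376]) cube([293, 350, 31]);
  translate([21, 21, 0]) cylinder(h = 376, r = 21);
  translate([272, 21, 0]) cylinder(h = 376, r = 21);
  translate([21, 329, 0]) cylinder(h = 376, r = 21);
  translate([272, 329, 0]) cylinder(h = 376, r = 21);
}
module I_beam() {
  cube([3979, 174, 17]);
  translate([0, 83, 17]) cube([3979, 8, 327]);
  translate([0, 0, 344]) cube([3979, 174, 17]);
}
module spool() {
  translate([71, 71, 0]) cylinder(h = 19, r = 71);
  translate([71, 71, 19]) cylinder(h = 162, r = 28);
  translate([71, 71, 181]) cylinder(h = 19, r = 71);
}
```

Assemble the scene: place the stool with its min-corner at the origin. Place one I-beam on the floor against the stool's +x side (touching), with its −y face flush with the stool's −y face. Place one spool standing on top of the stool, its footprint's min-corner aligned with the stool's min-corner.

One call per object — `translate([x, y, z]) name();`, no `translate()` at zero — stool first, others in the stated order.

stool();
translate([293, 0, 0]) I_beam();
translate([0, 0, 407]) spool();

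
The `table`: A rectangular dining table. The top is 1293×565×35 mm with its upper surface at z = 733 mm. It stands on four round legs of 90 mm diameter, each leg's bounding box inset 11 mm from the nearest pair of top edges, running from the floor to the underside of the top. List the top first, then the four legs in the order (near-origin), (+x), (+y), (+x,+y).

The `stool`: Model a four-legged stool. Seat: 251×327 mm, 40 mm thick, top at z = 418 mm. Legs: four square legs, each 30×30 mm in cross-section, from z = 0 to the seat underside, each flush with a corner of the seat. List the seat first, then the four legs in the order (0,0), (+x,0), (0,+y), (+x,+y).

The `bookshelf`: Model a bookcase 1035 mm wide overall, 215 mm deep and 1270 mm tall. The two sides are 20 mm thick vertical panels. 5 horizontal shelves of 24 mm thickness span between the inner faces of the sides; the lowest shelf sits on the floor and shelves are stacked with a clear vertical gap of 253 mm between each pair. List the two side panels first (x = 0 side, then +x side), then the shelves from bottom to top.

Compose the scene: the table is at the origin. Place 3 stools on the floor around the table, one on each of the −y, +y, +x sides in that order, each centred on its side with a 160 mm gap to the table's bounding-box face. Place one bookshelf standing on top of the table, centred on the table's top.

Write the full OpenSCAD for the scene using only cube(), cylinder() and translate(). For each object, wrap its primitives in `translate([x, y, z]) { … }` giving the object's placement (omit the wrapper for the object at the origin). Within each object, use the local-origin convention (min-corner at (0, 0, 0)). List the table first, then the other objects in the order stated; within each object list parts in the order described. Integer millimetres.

translate([0, 0, 698]) cube([1293, 565, 35]);
translate([56, 56, 0]) cylinder(h = 698, r = 45);
translate([1237, 56, 0]) cylinder(h = 698, r = 45);
translate([56, 509, 0]) cylinder(h = 698, r = 45);
translate([1237, 509, 0]) cylinder(h = 698, r = 45);
translate([521, -487, 0]) {
  translate([0, 0, 378]) cube([251, 327, 40]);
  cube([30, 30, 378]);
  translate([221, 0, 0]) cube([30, 30, 378]);
  translate([0, 297, 0]) cube([30, 30, 378]);
  translate([221, 297, 0]) cube([30, 30, 378]);
}
translate([521, 725, 0]) {
  translate([0, 0, 378]) cube([251, 327, 40]);
  cube([30, 30, 378]);
  translate([221, 0, 0]) cube([30, 30, 378]);
  translate([0, 297, 0]) cube([30, 30, 378]);
  translate([221, 297, 0]) cube([30, 30, 378]);
}
translate([1453, 119, 0]) {
  translate([0, 0, 378]) cube([251, 327, 40]);
  cube([30, 30, 378]);
  translate([221, 0, 0]) cube([30, 30, 378]);
  translate([0, 297, 0]) cube([30, 30, 378]);
  translate([221, 297, 0]) cube([30, 30, 378]);
}
translate([129, 175, 733]) {
  cube([20, 215, 1270]);
  translate([1015, 0, 0]) cube([20, 215, 1270]);
  translate([20, 0, 0]) cube([995, 215, 24]);
  translate([20, 0, 277]) cube([995, 215, 24]);
  translate([20, 0, 554]) cube([995, 215, 24]);
  translate([20, 0, 831]) cube([995, 215, 24]);
  translate([20, 0, 1108]) cube([995, 215, 24]);
}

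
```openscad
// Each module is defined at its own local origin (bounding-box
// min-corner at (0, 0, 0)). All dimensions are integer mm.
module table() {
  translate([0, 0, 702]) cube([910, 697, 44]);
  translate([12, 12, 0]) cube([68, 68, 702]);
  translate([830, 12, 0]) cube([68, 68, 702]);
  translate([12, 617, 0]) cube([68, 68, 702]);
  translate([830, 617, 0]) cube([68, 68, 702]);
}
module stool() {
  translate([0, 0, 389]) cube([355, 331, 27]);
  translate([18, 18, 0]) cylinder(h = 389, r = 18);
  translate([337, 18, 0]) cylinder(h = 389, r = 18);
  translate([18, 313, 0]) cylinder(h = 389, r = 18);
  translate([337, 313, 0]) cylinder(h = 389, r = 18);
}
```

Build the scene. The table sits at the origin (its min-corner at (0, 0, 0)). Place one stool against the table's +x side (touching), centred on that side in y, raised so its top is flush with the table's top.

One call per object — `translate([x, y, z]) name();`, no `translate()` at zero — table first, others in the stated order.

table();
translate([910, 183, 330]) stool();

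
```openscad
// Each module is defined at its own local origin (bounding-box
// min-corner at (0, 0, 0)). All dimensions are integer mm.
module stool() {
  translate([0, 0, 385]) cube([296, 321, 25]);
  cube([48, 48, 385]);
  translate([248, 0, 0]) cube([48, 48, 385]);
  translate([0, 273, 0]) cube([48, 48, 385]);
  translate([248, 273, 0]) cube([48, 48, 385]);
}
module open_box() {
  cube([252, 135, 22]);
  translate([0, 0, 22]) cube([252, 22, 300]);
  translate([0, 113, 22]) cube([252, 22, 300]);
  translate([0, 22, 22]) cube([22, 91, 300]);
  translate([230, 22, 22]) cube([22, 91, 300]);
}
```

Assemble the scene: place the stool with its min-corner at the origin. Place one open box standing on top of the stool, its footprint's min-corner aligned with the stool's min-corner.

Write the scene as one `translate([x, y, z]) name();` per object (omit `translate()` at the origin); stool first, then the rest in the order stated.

stool();
translate([0, 0, 410]) open_box();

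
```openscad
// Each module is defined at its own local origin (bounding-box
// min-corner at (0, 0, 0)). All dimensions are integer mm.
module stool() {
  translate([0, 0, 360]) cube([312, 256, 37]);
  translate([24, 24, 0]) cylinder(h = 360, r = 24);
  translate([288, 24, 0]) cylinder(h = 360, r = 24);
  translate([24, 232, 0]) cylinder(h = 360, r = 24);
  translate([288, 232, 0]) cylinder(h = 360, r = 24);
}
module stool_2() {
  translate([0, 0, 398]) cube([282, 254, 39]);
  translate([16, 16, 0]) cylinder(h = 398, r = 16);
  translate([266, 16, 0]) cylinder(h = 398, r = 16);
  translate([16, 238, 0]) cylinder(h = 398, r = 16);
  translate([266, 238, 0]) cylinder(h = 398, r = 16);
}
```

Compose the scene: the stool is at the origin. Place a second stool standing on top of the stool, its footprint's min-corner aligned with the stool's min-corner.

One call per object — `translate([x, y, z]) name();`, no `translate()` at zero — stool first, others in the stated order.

stool();
translate([0, 0, 397]) stool_2();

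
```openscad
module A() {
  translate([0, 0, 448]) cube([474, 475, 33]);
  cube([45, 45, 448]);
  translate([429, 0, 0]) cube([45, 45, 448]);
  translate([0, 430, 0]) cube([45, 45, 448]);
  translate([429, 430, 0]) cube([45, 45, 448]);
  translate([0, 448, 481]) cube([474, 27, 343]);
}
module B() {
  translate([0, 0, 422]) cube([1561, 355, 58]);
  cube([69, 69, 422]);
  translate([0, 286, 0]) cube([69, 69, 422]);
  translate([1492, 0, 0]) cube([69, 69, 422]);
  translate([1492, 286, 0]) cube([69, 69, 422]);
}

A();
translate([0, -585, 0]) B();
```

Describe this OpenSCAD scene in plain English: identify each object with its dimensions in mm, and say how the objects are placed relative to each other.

A is a chair: 474×475 mm seat, 33 mm thick, top at z = 481 mm, on four 45 mm square corner legs flush with the seat edges. A 27 mm thick backrest slab spans the full seat width, extending 343 mm above the seat top, its back face flush with the seat's +y edge.

B is a long wooden bench with a 1561 mm (x) × 355 mm (y) seat, 58 mm thick, its top surface 480 mm above the floor. Four 69 mm square legs at the seat corners, flush with the edges, run from z = 0 to the seat underside.

The bench is on the floor beside the chair on its −y side.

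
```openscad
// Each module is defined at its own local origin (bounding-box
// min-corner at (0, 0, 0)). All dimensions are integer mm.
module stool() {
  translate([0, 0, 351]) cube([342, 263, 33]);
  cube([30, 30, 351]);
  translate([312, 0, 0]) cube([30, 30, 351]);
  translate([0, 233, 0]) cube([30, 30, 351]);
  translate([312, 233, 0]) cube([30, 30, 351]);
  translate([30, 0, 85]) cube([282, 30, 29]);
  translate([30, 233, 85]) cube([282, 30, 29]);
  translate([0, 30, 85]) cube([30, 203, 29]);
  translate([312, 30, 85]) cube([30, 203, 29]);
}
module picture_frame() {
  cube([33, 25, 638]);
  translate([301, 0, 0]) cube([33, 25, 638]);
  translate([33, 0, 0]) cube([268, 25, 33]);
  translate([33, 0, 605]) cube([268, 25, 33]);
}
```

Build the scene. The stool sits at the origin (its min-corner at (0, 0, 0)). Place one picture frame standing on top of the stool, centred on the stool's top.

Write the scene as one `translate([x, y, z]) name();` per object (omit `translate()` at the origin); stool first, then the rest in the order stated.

stool();
translate([4, 119, 384]) picture_frame();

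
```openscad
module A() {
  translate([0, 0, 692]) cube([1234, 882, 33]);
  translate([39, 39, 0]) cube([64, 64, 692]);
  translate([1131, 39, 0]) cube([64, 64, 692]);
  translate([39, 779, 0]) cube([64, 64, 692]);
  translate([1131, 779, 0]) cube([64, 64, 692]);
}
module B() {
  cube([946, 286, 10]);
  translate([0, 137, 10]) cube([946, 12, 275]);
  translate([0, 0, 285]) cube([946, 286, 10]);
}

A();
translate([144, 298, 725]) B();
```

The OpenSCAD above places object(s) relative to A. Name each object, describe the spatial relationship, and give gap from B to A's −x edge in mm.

The I-beam's min-x is at 144; the table's min-x is 0; gap = 144 mm.

A is a table. B is an I-beam. The I-beam is on top of the table, centred. The gap from the I-beam to the table's −x edge is 144 mm.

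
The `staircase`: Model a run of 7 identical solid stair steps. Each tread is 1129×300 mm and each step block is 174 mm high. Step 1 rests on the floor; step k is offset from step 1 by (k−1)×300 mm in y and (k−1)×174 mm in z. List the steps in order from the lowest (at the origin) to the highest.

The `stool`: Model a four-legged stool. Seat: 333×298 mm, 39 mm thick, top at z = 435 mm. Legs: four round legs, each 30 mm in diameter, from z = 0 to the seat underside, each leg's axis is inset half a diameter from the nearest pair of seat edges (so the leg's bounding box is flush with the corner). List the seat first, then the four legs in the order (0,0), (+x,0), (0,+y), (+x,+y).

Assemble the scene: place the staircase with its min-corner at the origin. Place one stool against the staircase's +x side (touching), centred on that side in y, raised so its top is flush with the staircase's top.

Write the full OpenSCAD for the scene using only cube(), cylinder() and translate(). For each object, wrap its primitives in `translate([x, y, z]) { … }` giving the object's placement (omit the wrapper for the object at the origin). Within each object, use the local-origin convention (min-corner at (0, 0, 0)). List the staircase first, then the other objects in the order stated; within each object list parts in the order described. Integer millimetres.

cube([1129, 300, 174]);
translate([0, 300, 174]) cube([1129, 300, 174]);
translate([0, 600, 348]) cube([1129, 300, 174]);
translate([0, 900, 522]) cube([1129, 300, 174]);
translate([0, 1200, 696]) cube([1129, 300, 174]);
translate([0, 1500, 870]) cube([1129, 300, 174]);
translate([0, 1800, 1044]) cube([1129, 300, 174]);
translate([1129, 901, 783]) {
  translate([0, 0, 396]) cube([333, 298, 39]);
  translate([15, 15, 0]) cylinder(h = 396, r = 15);
  translate([318, 15, 0]) cylinder(h = 396, r = 15);
  translate([15, 283, 0]) cylinder(h = 396, r = 15);
  translate([318, 283, 0]) cylinder(h = 396, r = 15);
}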